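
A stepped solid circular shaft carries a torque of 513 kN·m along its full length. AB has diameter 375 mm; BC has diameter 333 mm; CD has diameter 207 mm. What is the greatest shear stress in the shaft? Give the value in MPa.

295 MPa

Under the same torque, τ_max = 16T/(πd³) is largest where d is smallest — segment CD (d = 207 mm).
τ_max = 16·513000/(π·(0.207)³) = 2.946×10^8 Pa.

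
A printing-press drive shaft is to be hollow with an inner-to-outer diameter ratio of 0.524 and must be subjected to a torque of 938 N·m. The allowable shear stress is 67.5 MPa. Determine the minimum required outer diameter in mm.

For a hollow shaft with d_i/d_o = 0.524: τ_max = 16T/(π d_o³ (1−k⁴)), so d_o = [16T/(π τ_allow (1−k⁴))]^(1/3) = [16·938.0/(π·6.75×10^7·0.9246)]^(1/3) = 0.04246 m.

42.5 mm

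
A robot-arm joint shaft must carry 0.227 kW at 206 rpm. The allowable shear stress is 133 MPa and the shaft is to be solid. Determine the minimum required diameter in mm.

7.39 mm

ω = 2π·206/60 = 21.57 rad/s, so T = P/ω = 0.227×10³ / 21.57 = 10.52 N·m.
For a solid shaft τ_max = 16T/(πd³), so d = (16T/(π τ_allow))^(1/3) = (16·10.52/(π·1.33×10^8))^(1/3) = 0.007386 m.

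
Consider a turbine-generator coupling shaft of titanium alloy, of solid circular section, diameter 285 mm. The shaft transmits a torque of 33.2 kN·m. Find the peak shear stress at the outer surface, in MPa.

J = πd⁴/32 = π(0.285)⁴/32 = 6.477×10^-4 m⁴.
τ_max = T·r/J = 33200 × 0.142 / 6.477×10^-4 = 7.304×10^6 Pa.

7.30 MPa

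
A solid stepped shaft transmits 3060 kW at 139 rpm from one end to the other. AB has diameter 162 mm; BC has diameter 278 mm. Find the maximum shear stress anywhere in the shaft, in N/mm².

ω = 2π·139/60 = 14.56 rad/s, so T = P/ω = 3060×10³ / 14.56 = 210200 N·m.
Under the same torque, τ_max = 16T/(πd³) is largest where d is smallest — segment AB (d = 162 mm).
τ_max = 16·210200/(π·(0.162)³) = 2.518×10^8 Pa.

252 N/mm²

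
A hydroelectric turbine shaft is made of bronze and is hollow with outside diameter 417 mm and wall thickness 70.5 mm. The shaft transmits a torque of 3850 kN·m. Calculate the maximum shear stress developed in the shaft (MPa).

J = π(d_o⁴ − d_i⁴)/32 = π(0.417⁴ − 0.276⁴)/32 = 2.399×10^-3 m⁴.
τ_max = T·r/J = 3.850e6 × 0.208 / 2.399×10^-3 = 3.346×10^8 Pa.

335 MPa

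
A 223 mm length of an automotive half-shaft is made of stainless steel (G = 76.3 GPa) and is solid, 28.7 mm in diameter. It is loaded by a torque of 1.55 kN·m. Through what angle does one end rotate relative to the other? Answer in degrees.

J = πd⁴/32 = π(0.0287)⁴/32 = 6.661×10^-8 m⁴.
θ = T·L/(G·J) = 1550 × 0.223 / (76.3×10⁹ × 6.661×10^-8) = 0.06801 rad.

3.90°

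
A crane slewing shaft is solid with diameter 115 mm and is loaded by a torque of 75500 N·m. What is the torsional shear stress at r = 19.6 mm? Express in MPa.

86.2 MPa

J = πd⁴/32 = π(0.115)⁴/32 = 1.717×10^-5 m⁴.
Shear stress varies linearly with radius: τ = T·r/J = 75500 × 0.0196 / 1.717×10^-5 = 8.618×10^7 Pa.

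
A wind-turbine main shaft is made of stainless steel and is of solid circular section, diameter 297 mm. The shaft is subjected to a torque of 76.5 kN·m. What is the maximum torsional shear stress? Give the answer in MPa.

J = πd⁴/32 = π(0.297)⁴/32 = 7.639×10^-4 m⁴.
τ_max = T·r/J = 76500 × 0.148 / 7.639×10^-4 = 1.487×10^7 Pa.

14.9 MPa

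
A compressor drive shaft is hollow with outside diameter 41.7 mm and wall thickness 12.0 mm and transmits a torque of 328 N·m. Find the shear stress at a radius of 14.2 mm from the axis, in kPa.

16200 kPa

J = π(d_o⁴ − d_i⁴)/32 = π(0.0417⁴ − 0.0177⁴)/32 = 2.872×10^-7 m⁴.
Shear stress varies linearly with radius: τ = T·r/J = 328.0 × 0.0142 / 2.872×10^-7 = 1.622×10^7 Pa.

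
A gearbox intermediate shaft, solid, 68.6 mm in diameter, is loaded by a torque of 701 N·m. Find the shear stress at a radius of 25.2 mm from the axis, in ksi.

J = πd⁴/32 = π(0.0686)⁴/32 = 2.174×10^-6 m⁴.
Shear stress varies linearly with radius: τ = T·r/J = 701.0 × 0.0252 / 2.174×10^-6 = 8.125×10^6 Pa.

1.18 ksi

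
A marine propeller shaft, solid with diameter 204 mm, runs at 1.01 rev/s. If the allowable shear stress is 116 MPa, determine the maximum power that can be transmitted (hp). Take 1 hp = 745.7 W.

J = πd⁴/32 = π(0.204)⁴/32 = 1.700×10^-4 m⁴.
T_max = τ_allow·J/r = 1.16×10^8 × 1.700×10^-4 / 0.102 = 193400 N·m.
ω = 2π·1.01 = 6.346 rad/s, so P_max = T_max·ω = 1.227×10^6 W.

1650 hp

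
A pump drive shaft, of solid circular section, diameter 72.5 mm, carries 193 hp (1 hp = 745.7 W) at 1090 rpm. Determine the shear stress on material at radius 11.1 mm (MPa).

ω = 2π·1090/60 = 114.1 rad/s, so T = P/ω = 193×745.7 / 114.1 = 1261 N·m.
J = πd⁴/32 = π(0.0725)⁴/32 = 2.712×10^-6 m⁴.
Shear stress varies linearly with radius: τ = T·r/J = 1261 × 0.0111 / 2.712×10^-6 = 5.160×10^6 Pa.

5.16 MPa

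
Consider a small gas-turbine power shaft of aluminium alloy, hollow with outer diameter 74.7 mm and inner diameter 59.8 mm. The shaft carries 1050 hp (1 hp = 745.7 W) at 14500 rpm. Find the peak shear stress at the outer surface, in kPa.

10700 kPa

ω = 2π·14500/60 = 1518 rad/s, so T = P/ω = 1050×745.7 / 1518 = 515.7 N·m.
J = π(d_o⁴ − d_i⁴)/32 = π(0.0747⁴ − 0.0598⁴)/32 = 1.801×10^-6 m⁴.
τ_max = T·r/J = 515.7 × 0.0374 / 1.801×10^-6 = 1.069×10^7 Pa.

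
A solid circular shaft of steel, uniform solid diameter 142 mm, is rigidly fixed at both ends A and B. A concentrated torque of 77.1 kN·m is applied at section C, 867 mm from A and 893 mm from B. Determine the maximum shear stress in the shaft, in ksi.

10.1 ksi

With uniform GJ and both ends fixed, compatibility θ_AC = θ_CB gives T_A·a = T_B·b, together with T_A + T_B = T₀.
T_A = T₀·b/(a+b) = 77100·893/1760 = 39120 N·m; T_B = 37980 N·m.
τ in each portion: τ_AC = 6.96×10^7 Pa, τ_CB = 6.76×10^7 Pa; maximum is in AC.
τ_max = T_AC·r/J = 39120·0.0710/3.99×10^-5 = 6.958×10^7 Pa.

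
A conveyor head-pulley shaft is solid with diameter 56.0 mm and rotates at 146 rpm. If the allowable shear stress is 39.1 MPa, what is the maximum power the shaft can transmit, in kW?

20.6 kW

J = πd⁴/32 = π(0.0560)⁴/32 = 9.655×10^-7 m⁴.
T_max = τ_allow·J/r = 3.91×10^7 × 9.655×10^-7 / 0.0280 = 1348 N·m.
ω = 2π·146/60 = 15.29 rad/s, so P_max = T_max·ω = 2.061×10^4 W.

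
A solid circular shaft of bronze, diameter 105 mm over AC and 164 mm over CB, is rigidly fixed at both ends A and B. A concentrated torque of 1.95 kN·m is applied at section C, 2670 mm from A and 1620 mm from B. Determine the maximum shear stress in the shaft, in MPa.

Compatibility: T_A·a/J_AC = T_B·b/J_CB with T_A + T_B = T₀.
J_AC = 1.19×10^-5 m⁴, J_CB = 7.10×10^-5 m⁴, so T_A = T₀·(J_AC/a)/((J_AC/a)+(J_CB/b)) = 180.4 N·m, T_B = 1770 N·m.
τ in each portion: τ_AC = 7.94×10^5 Pa, τ_CB = 2.04×10^6 Pa; maximum is in CB.
τ_max = T_CB·r/J = 1770·0.0820/7.10×10^-5 = 2.043×10^6 Pa.

2.04 MPa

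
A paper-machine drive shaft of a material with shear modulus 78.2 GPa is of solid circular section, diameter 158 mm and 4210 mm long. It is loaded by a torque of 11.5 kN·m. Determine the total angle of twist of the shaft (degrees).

0.580°

J = πd⁴/32 = π(0.158)⁴/32 = 6.118×10^-5 m⁴.
θ = T·L/(G·J) = 11500 × 4.21 / (78.2×10⁹ × 6.118×10^-5) = 0.01012 rad.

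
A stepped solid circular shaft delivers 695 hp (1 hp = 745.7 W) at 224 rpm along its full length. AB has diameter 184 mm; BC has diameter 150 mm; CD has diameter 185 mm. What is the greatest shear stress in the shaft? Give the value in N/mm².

33.3 N/mm²

ω = 2π·224/60 = 23.46 rad/s, so T = P/ω = 695×745.7 / 23.46 = 22090 N·m.
Under the same torque, τ_max = 16T/(πd³) is largest where d is smallest — segment BC (d = 150 mm).
τ_max = 16·22090/(π·(0.150)³) = 3.334×10^7 Pa.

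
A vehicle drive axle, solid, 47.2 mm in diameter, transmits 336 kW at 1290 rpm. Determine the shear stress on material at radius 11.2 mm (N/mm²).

57.2 N/mm²

ω = 2π·1290/60 = 135.1 rad/s, so T = P/ω = 336×10³ / 135.1 = 2487 N·m.
J = πd⁴/32 = π(0.0472)⁴/32 = 4.873×10^-7 m⁴.
Shear stress varies linearly with radius: τ = T·r/J = 2487 × 0.0112 / 4.873×10^-7 = 5.717×10^7 Pa.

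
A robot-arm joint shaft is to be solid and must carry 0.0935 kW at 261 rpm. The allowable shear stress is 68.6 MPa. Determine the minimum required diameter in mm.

6.33 mm

ω = 2π·261/60 = 27.33 rad/s, so T = P/ω = 0.0935×10³ / 27.33 = 3.421 N·m.
For a solid shaft τ_max = 16T/(πd³), so d = (16T/(π τ_allow))^(1/3) = (16·3.421/(π·6.86×10^7))^(1/3) = 0.006333 m.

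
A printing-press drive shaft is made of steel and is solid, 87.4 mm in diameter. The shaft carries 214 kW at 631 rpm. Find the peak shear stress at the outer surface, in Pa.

ω = 2π·631/60 = 66.08 rad/s, so T = P/ω = 214×10³ / 66.08 = 3239 N·m.
J = πd⁴/32 = π(0.0874)⁴/32 = 5.729×10^-6 m⁴.
τ_max = T·r/J = 3239 × 0.0437 / 5.729×10^-6 = 2.471×10^7 Pa.

2.47e7 Pa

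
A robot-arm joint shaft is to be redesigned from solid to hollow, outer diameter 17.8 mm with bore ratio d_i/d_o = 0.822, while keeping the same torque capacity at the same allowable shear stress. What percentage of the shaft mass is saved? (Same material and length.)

51.3 %

Equal τ_max and T ⇒ the solid shaft needs d_s³ = d_o³(1−k⁴), so d_s = 17.8·(1−0.822⁴)^(1/3) = 14.53 mm.
Area ratio A_h/A_s = d_o²(1−k²)/d_s² = (1−k²)/(1−k⁴)^(2/3) = 0.4870.
Mass saving = 1 − 0.4870 = 51.3 %.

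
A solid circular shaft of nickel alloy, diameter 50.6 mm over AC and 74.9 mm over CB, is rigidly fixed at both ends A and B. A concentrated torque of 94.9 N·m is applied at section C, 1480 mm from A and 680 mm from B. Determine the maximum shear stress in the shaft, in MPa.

1.05 MPa

Compatibility: T_A·a/J_AC = T_B·b/J_CB with T_A + T_B = T₀.
J_AC = 6.44×10^-7 m⁴, J_CB = 3.09×10^-6 m⁴, so T_A = T₀·(J_AC/a)/((J_AC/a)+(J_CB/b)) = 8.289 N·m, T_B = 86.61 N·m.
τ in each portion: τ_AC = 3.26×10^5 Pa, τ_CB = 1.05×10^6 Pa; maximum is in CB.
τ_max = T_CB·r/J = 86.61·0.0375/3.09×10^-6 = 1.050×10^6 Pa.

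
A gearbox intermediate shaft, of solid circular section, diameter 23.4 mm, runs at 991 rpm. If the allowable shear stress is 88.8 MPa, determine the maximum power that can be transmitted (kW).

J = πd⁴/32 = π(0.0234)⁴/32 = 2.943×10^-8 m⁴.
T_max = τ_allow·J/r = 8.88×10^7 × 2.943×10^-8 / 0.0117 = 223.4 N·m.
ω = 2π·991/60 = 103.8 rad/s, so P_max = T_max·ω = 2.318×10^4 W.

23.2 kW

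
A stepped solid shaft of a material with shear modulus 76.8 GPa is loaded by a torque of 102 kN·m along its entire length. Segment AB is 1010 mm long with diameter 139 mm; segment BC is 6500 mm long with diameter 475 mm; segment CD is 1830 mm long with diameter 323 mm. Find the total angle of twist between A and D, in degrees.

J_AB = π(0.139)⁴/32 = 3.66×10^-5 m⁴; J_BC = π(0.475)⁴/32 = 5.00×10^-3 m⁴; J_CD = π(0.323)⁴/32 = 1.07×10^-3 m⁴.
θ = (T/G)·Σ L_i/J_i = (102000/76.8×10⁹)·(1.01/3.66×10^-5 + 6.50/5.00×10^-3 + 1.83/1.07×10^-3) = 0.04060 rad.

2.33°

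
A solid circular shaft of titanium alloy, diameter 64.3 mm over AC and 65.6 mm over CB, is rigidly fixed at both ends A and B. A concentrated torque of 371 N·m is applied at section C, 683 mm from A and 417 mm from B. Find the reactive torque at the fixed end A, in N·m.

134 N·m

Compatibility: T_A·a/J_AC = T_B·b/J_CB with T_A + T_B = T₀.
J_AC = 1.68×10^-6 m⁴, J_CB = 1.82×10^-6 m⁴, so T_A = T₀·(J_AC/a)/((J_AC/a)+(J_CB/b)) = 133.7 N·m, T_B = 237.3 N·m.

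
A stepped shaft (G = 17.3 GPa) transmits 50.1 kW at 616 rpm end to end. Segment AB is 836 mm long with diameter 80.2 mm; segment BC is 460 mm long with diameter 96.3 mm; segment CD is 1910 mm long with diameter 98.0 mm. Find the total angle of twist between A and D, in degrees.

1.21°

ω = 2π·616/60 = 64.51 rad/s, so T = P/ω = 50.1×10³ / 64.51 = 776.7 N·m.
J_AB = π(0.0802)⁴/32 = 4.06×10^-6 m⁴; J_BC = π(0.0963)⁴/32 = 8.44×10^-6 m⁴; J_CD = π(0.0980)⁴/32 = 9.06×10^-6 m⁴.
θ = (T/G)·Σ L_i/J_i = (776.7/17.3×10⁹)·(0.836/4.06×10^-6 + 0.460/8.44×10^-6 + 1.91/9.06×10^-6) = 0.02116 rad.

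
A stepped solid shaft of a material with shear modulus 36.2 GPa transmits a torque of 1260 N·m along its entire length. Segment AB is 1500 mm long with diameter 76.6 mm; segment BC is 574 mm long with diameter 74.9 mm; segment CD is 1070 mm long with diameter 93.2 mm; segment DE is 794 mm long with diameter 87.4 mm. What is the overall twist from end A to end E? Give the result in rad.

J_AB = π(0.0766)⁴/32 = 3.38×10^-6 m⁴; J_BC = π(0.0749)⁴/32 = 3.09×10^-6 m⁴; J_CD = π(0.0932)⁴/32 = 7.41×10^-6 m⁴; J_DE = π(0.0874)⁴/32 = 5.73×10^-6 m⁴.
θ = (T/G)·Σ L_i/J_i = (1260/36.2×10⁹)·(1.50/3.38×10^-6 + 0.574/3.09×10^-6 + 1.07/7.41×10^-6 + 0.794/5.73×10^-6) = 0.03177 rad.

0.0318 rad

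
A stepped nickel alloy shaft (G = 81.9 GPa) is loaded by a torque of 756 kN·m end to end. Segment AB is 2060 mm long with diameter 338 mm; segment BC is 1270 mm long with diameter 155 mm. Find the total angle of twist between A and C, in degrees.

12.7°

J_AB = π(0.338)⁴/32 = 1.28×10^-3 m⁴; J_BC = π(0.155)⁴/32 = 5.67×10^-5 m⁴.
θ = (T/G)·Σ L_i/J_i = (756000/81.9×10⁹)·(2.06/1.28×10^-3 + 1.27/5.67×10^-5) = 0.2217 rad.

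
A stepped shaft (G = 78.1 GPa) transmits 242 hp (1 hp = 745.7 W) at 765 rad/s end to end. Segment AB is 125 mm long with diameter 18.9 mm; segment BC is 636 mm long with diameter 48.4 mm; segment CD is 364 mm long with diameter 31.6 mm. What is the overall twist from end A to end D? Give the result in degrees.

2.57°

ω = 765 rad/s, so T = P/ω = 242×745.7 / 765.0 = 235.9 N·m.
J_AB = π(0.0189)⁴/32 = 1.25×10^-8 m⁴; J_BC = π(0.0484)⁴/32 = 5.39×10^-7 m⁴; J_CD = π(0.0316)⁴/32 = 9.79×10^-8 m⁴.
θ = (T/G)·Σ L_i/J_i = (235.9/78.1×10⁹)·(0.125/1.25×10^-8 + 0.636/5.39×10^-7 + 0.364/9.79×10^-8) = 0.04494 rad.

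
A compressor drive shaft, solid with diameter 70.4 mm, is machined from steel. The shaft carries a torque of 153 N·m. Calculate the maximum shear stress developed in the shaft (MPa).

2.23 MPa

J = πd⁴/32 = π(0.0704)⁴/32 = 2.412×10^-6 m⁴.
τ_max = T·r/J = 153.0 × 0.0352 / 2.412×10^-6 = 2.233×10^6 Pa.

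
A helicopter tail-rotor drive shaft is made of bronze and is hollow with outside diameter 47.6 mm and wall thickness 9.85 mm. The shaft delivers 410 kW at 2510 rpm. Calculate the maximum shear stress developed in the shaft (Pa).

8.35e7 Pa

ω = 2π·2510/60 = 262.8 rad/s, so T = P/ω = 410×10³ / 262.8 = 1560 N·m.
J = π(d_o⁴ − d_i⁴)/32 = π(0.0476⁴ − 0.0279⁴)/32 = 4.445×10^-7 m⁴.
τ_max = T·r/J = 1560 × 0.0238 / 4.445×10^-7 = 8.352×10^7 Pa.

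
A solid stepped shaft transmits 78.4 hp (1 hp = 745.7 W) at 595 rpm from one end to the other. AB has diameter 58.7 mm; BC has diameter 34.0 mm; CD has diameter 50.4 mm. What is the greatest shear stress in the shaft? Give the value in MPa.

122 MPa

ω = 2π·595/60 = 62.31 rad/s, so T = P/ω = 78.4×745.7 / 62.31 = 938.3 N·m.
Under the same torque, τ_max = 16T/(πd³) is largest where d is smallest — segment BC (d = 34.0 mm).
τ_max = 16·938.3/(π·(0.0340)³) = 1.216×10^8 Pa.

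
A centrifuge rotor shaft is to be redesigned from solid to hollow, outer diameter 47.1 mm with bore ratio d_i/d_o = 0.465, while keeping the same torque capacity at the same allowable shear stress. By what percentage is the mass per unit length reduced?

19.1 %

Equal τ_max and T ⇒ the solid shaft needs d_s³ = d_o³(1−k⁴), so d_s = 47.1·(1−0.465⁴)^(1/3) = 46.35 mm.
Area ratio A_h/A_s = d_o²(1−k²)/d_s² = (1−k²)/(1−k⁴)^(2/3) = 0.8092.
Mass saving = 1 − 0.8092 = 19.1 %.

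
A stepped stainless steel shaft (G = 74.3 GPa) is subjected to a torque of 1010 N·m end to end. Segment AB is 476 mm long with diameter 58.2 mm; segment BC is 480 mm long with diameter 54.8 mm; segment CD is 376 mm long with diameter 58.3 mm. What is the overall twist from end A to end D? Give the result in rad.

0.0176 rad

J_AB = π(0.0582)⁴/32 = 1.13×10^-6 m⁴; J_BC = π(0.0548)⁴/32 = 8.85×10^-7 m⁴; J_CD = π(0.0583)⁴/32 = 1.13×10^-6 m⁴.
θ = (T/G)·Σ L_i/J_i = (1010/74.3×10⁹)·(0.476/1.13×10^-6 + 0.480/8.85×10^-7 + 0.376/1.13×10^-6) = 0.01762 rad.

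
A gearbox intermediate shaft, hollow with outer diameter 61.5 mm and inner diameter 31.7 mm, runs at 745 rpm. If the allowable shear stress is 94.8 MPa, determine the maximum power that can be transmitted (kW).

314 kW

J = π(d_o⁴ − d_i⁴)/32 = π(0.0615⁴ − 0.0317⁴)/32 = 1.305×10^-6 m⁴.
T_max = τ_allow·J/r = 9.48×10^7 × 1.305×10^-6 / 0.0307 = 4024 N·m.
ω = 2π·745/60 = 78.02 rad/s, so P_max = T_max·ω = 3.139×10^5 W.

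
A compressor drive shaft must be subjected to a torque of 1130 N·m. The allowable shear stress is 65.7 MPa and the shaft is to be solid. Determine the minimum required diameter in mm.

For a solid shaft τ_max = 16T/(πd³), so d = (16T/(π τ_allow))^(1/3) = (16·1130/(π·6.57×10^7))^(1/3) = 0.04441 m.

44.4 mm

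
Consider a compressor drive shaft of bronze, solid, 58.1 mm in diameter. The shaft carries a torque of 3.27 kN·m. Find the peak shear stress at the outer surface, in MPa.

J = πd⁴/32 = π(0.0581)⁴/32 = 1.119×10^-6 m⁴.
τ_max = T·r/J = 3270 × 0.0290 / 1.119×10^-6 = 8.492×10^7 Pa.

84.9 MPa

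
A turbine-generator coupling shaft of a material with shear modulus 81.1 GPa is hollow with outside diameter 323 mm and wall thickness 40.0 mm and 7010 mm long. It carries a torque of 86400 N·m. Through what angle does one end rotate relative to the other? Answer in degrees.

J = π(d_o⁴ − d_i⁴)/32 = π(0.323⁴ − 0.243⁴)/32 = 7.263×10^-4 m⁴.
θ = T·L/(G·J) = 86400 × 7.01 / (81.1×10⁹ × 7.263×10^-4) = 0.01028 rad.

0.589°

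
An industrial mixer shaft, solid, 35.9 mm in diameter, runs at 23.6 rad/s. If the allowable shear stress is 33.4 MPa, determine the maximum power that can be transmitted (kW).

7.16 kW

J = πd⁴/32 = π(0.0359)⁴/32 = 1.631×10^-7 m⁴.
T_max = τ_allow·J/r = 3.34×10^7 × 1.631×10^-7 / 0.0180 = 303.4 N·m.
ω = 23.6 rad/s, so P_max = T_max·ω = 7161 W.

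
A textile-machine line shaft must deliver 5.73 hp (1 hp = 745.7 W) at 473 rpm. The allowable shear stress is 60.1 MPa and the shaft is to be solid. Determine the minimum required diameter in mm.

19.4 mm

ω = 2π·473/60 = 49.53 rad/s, so T = P/ω = 5.73×745.7 / 49.53 = 86.26 N·m.
For a solid shaft τ_max = 16T/(πd³), so d = (16T/(π τ_allow))^(1/3) = (16·86.26/(π·6.01×10^7))^(1/3) = 0.01941 m.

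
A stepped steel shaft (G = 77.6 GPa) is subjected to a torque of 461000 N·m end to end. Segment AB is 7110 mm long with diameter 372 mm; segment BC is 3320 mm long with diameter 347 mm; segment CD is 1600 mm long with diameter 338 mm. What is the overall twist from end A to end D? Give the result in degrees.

J_AB = π(0.372)⁴/32 = 1.88×10^-3 m⁴; J_BC = π(0.347)⁴/32 = 1.42×10^-3 m⁴; J_CD = π(0.338)⁴/32 = 1.28×10^-3 m⁴.
θ = (T/G)·Σ L_i/J_i = (461000/77.6×10⁹)·(7.11/1.88×10^-3 + 3.32/1.42×10^-3 + 1.60/1.28×10^-3) = 0.04374 rad.

2.51°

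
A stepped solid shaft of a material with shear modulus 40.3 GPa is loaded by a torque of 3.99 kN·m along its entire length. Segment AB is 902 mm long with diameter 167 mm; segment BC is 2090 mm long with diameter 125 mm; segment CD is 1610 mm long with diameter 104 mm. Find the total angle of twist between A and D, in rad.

0.0237 rad

J_AB = π(0.167)⁴/32 = 7.64×10^-5 m⁴; J_BC = π(0.125)⁴/32 = 2.40×10^-5 m⁴; J_CD = π(0.104)⁴/32 = 1.15×10^-5 m⁴.
θ = (T/G)·Σ L_i/J_i = (3990/40.3×10⁹)·(0.902/7.64×10^-5 + 2.09/2.40×10^-5 + 1.61/1.15×10^-5) = 0.02368 rad.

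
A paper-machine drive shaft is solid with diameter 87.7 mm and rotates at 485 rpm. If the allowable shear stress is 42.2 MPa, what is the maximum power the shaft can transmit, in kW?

284 kW

J = πd⁴/32 = π(0.0877)⁴/32 = 5.808×10^-6 m⁴.
T_max = τ_allow·J/r = 4.22×10^7 × 5.808×10^-6 / 0.0439 = 5589 N·m.
ω = 2π·485/60 = 50.79 rad/s, so P_max = T_max·ω = 2.839×10^5 W.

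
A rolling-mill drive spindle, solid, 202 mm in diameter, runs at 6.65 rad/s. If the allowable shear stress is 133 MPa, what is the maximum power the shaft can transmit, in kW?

1430 kW

J = πd⁴/32 = π(0.202)⁴/32 = 1.635×10^-4 m⁴.
T_max = τ_allow·J/r = 1.33×10^8 × 1.635×10^-4 / 0.101 = 215200 N·m.
ω = 6.65 rad/s, so P_max = T_max·ω = 1.431×10^6 W.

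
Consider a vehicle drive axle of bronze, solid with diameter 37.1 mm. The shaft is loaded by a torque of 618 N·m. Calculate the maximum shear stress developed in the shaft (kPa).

J = πd⁴/32 = π(0.0371)⁴/32 = 1.860×10^-7 m⁴.
τ_max = T·r/J = 618.0 × 0.0186 / 1.860×10^-7 = 6.164×10^7 Pa.

61600 kPa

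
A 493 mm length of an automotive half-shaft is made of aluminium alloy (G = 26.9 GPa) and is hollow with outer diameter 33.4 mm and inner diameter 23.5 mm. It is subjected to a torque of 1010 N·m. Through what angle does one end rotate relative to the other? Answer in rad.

0.201 rad

J = π(d_o⁴ − d_i⁴)/32 = π(0.0334⁴ − 0.0235⁴)/32 = 9.223×10^-8 m⁴.
θ = T·L/(G·J) = 1010 × 0.493 / (26.9×10⁹ × 9.223×10^-8) = 0.2007 rad.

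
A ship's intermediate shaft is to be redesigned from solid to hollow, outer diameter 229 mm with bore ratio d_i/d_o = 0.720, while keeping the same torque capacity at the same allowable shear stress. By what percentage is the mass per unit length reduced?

40.7 %

Equal τ_max and T ⇒ the solid shaft needs d_s³ = d_o³(1−k⁴), so d_s = 229·(1−0.720⁴)^(1/3) = 206.3 mm.
Area ratio A_h/A_s = d_o²(1−k²)/d_s² = (1−k²)/(1−k⁴)^(2/3) = 0.5933.
Mass saving = 1 − 0.5933 = 40.7 %.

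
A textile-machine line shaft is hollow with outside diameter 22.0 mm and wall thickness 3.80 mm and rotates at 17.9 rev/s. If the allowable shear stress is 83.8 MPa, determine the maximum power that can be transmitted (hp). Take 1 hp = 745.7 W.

21.6 hp

J = π(d_o⁴ − d_i⁴)/32 = π(0.0220⁴ − 0.0144⁴)/32 = 1.878×10^-8 m⁴.
T_max = τ_allow·J/r = 8.38×10^7 × 1.878×10^-8 / 0.0110 = 143.0 N·m.
ω = 2π·17.9 = 112.5 rad/s, so P_max = T_max·ω = 1.609×10^4 W.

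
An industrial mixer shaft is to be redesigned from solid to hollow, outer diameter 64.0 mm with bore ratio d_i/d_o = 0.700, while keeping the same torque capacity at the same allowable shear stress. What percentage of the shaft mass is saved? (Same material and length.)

Equal τ_max and T ⇒ the solid shaft needs d_s³ = d_o³(1−k⁴), so d_s = 64.0·(1−0.700⁴)^(1/3) = 58.40 mm.
Area ratio A_h/A_s = d_o²(1−k²)/d_s² = (1−k²)/(1−k⁴)^(2/3) = 0.6124.
Mass saving = 1 − 0.6124 = 38.8 %.

38.8 %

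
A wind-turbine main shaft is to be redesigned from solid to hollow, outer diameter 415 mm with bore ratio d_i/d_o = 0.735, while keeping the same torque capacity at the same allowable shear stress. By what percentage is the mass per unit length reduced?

42.1 %

Equal τ_max and T ⇒ the solid shaft needs d_s³ = d_o³(1−k⁴), so d_s = 415·(1−0.735⁴)^(1/3) = 369.9 mm.
Area ratio A_h/A_s = d_o²(1−k²)/d_s² = (1−k²)/(1−k⁴)^(2/3) = 0.5787.
Mass saving = 1 − 0.5787 = 42.1 %.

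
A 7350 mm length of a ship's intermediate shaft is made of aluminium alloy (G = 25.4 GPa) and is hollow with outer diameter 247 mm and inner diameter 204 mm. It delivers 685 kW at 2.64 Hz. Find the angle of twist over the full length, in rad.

0.0612 rad

ω = 2π·2.64 = 16.59 rad/s, so T = P/ω = 685×10³ / 16.59 = 41300 N·m.
J = π(d_o⁴ − d_i⁴)/32 = π(0.247⁴ − 0.204⁴)/32 = 1.954×10^-4 m⁴.
θ = T·L/(G·J) = 41300 × 7.35 / (25.4×10⁹ × 1.954×10^-4) = 0.06116 rad.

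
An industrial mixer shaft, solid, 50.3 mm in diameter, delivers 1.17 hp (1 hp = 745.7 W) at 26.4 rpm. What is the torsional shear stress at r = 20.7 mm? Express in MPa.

ω = 2π·26.4/60 = 2.765 rad/s, so T = P/ω = 1.17×745.7 / 2.765 = 315.6 N·m.
J = πd⁴/32 = π(0.0503)⁴/32 = 6.285×10^-7 m⁴.
Shear stress varies linearly with radius: τ = T·r/J = 315.6 × 0.0207 / 6.285×10^-7 = 1.039×10^7 Pa.

10.4 MPa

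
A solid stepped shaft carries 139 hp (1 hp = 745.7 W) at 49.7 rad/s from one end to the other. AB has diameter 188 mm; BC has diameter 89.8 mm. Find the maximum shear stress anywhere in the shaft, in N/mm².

ω = 49.7 rad/s, so T = P/ω = 139×745.7 / 49.70 = 2086 N·m.
Under the same torque, τ_max = 16T/(πd³) is largest where d is smallest — segment BC (d = 89.8 mm).
τ_max = 16·2086/(π·(0.0898)³) = 1.467×10^7 Pa.

14.7 N/mm²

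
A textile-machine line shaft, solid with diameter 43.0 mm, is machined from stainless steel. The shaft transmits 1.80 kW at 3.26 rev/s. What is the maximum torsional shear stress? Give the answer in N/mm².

ω = 2π·3.26 = 20.48 rad/s, so T = P/ω = 1.80×10³ / 20.48 = 87.88 N·m.
J = πd⁴/32 = π(0.0430)⁴/32 = 3.356×10^-7 m⁴.
τ_max = T·r/J = 87.88 × 0.0215 / 3.356×10^-7 = 5.629×10^6 Pa.

5.63 N/mm²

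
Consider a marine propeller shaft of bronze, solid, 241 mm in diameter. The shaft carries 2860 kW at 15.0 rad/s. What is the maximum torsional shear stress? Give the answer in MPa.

69.4 MPa

ω = 15.0 rad/s, so T = P/ω = 2860×10³ / 15.00 = 190700 N·m.
J = πd⁴/32 = π(0.241)⁴/32 = 3.312×10^-4 m⁴.
τ_max = T·r/J = 190700 × 0.120 / 3.312×10^-4 = 6.937×10^7 Pa.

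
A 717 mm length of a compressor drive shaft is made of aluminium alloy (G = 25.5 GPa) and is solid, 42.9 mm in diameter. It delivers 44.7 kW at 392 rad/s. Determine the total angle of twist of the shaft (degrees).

ω = 392 rad/s, so T = P/ω = 44.7×10³ / 392.0 = 114.0 N·m.
J = πd⁴/32 = π(0.0429)⁴/32 = 3.325×10^-7 m⁴.
θ = T·L/(G·J) = 114.0 × 0.717 / (25.5×10⁹ × 3.325×10^-7) = 9.642×10^-3 rad.

0.552°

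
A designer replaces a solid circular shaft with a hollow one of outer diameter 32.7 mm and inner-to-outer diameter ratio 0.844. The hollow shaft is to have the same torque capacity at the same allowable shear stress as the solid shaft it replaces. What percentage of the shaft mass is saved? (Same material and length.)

53.9 %

Equal τ_max and T ⇒ the solid shaft needs d_s³ = d_o³(1−k⁴), so d_s = 32.7·(1−0.844⁴)^(1/3) = 25.82 mm.
Area ratio A_h/A_s = d_o²(1−k²)/d_s² = (1−k²)/(1−k⁴)^(2/3) = 0.4612.
Mass saving = 1 − 0.4612 = 53.9 %.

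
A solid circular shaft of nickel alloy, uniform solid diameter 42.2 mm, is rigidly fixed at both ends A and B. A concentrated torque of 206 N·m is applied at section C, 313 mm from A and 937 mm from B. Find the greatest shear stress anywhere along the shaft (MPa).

10.5 MPa

With uniform GJ and both ends fixed, compatibility θ_AC = θ_CB gives T_A·a = T_B·b, together with T_A + T_B = T₀.
T_A = T₀·b/(a+b) = 206.0·937/1250 = 154.4 N·m; T_B = 51.58 N·m.
τ in each portion: τ_AC = 1.05×10^7 Pa, τ_CB = 3.50×10^6 Pa; maximum is in AC.
τ_max = T_AC·r/J = 154.4·0.0211/3.11×10^-7 = 1.046×10^7 Pa.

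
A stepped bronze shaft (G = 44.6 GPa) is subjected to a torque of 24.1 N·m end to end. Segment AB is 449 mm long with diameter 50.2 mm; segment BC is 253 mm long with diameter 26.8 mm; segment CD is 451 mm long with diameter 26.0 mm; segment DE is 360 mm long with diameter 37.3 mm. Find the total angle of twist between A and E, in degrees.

J_AB = π(0.0502)⁴/32 = 6.23×10^-7 m⁴; J_BC = π(0.0268)⁴/32 = 5.06×10^-8 m⁴; J_CD = π(0.0260)⁴/32 = 4.49×10^-8 m⁴; J_DE = π(0.0373)⁴/32 = 1.90×10^-7 m⁴.
θ = (T/G)·Σ L_i/J_i = (24.10/44.6×10⁹)·(0.449/6.23×10^-7 + 0.253/5.06×10^-8 + 0.451/4.49×10^-8 + 0.360/1.90×10^-7) = 9.544×10^-3 rad.

0.547°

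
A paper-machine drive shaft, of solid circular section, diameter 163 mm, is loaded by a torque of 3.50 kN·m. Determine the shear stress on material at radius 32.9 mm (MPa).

1.66 MPa

J = πd⁴/32 = π(0.163)⁴/32 = 6.930×10^-5 m⁴.
Shear stress varies linearly with radius: τ = T·r/J = 3500 × 0.0329 / 6.930×10^-5 = 1.662×10^6 Pa.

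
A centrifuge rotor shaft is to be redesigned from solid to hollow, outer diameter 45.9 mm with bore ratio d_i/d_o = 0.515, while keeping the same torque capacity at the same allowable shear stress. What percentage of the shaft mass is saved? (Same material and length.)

Equal τ_max and T ⇒ the solid shaft needs d_s³ = d_o³(1−k⁴), so d_s = 45.9·(1−0.515⁴)^(1/3) = 44.80 mm.
Area ratio A_h/A_s = d_o²(1−k²)/d_s² = (1−k²)/(1−k⁴)^(2/3) = 0.7714.
Mass saving = 1 − 0.7714 = 22.9 %.

22.9 %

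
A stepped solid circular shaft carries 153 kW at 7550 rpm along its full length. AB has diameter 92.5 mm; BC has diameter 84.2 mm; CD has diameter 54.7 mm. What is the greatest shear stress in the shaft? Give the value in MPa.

ω = 2π·7550/60 = 790.6 rad/s, so T = P/ω = 153×10³ / 790.6 = 193.5 N·m.
Under the same torque, τ_max = 16T/(πd³) is largest where d is smallest — segment CD (d = 54.7 mm).
τ_max = 16·193.5/(π·(0.0547)³) = 6.022×10^6 Pa.

6.02 MPa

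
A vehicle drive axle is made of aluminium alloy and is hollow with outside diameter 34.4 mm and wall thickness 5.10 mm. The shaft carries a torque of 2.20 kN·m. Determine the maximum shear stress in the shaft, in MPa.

365 MPa

J = π(d_o⁴ − d_i⁴)/32 = π(0.0344⁴ − 0.0242⁴)/32 = 1.038×10^-7 m⁴.
τ_max = T·r/J = 2200 × 0.0172 / 1.038×10^-7 = 3.645×10^8 Pa.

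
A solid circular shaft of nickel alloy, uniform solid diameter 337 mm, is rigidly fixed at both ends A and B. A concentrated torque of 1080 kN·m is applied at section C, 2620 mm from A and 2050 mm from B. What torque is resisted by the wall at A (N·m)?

474000 N·m

With uniform GJ and both ends fixed, compatibility θ_AC = θ_CB gives T_A·a = T_B·b, together with T_A + T_B = T₀.
T_A = T₀·b/(a+b) = 1.080e6·2050/4670 = 474100 N·m; T_B = 605900 N·m.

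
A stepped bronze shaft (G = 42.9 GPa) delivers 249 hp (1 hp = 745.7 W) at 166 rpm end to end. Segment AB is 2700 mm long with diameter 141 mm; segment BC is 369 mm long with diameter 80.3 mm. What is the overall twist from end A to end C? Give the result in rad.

0.0398 rad

ω = 2π·166/60 = 17.38 rad/s, so T = P/ω = 249×745.7 / 17.38 = 10680 N·m.
J_AB = π(0.141)⁴/32 = 3.88×10^-5 m⁴; J_BC = π(0.0803)⁴/32 = 4.08×10^-6 m⁴.
θ = (T/G)·Σ L_i/J_i = (10680/42.9×10⁹)·(2.70/3.88×10^-5 + 0.369/4.08×10^-6) = 0.03983 rad.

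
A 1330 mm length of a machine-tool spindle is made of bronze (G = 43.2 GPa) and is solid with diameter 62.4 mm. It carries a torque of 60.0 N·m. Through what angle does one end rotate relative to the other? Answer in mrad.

J = πd⁴/32 = π(0.0624)⁴/32 = 1.488×10^-6 m⁴.
θ = T·L/(G·J) = 60.00 × 1.33 / (43.2×10⁹ × 1.488×10^-6) = 1.241×10^-3 rad.

1.24 mrad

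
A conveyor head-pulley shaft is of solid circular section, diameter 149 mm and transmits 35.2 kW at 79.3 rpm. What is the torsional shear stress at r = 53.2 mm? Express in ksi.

ω = 2π·79.3/60 = 8.304 rad/s, so T = P/ω = 35.2×10³ / 8.304 = 4239 N·m.
J = πd⁴/32 = π(0.149)⁴/32 = 4.839×10^-5 m⁴.
Shear stress varies linearly with radius: τ = T·r/J = 4239 × 0.0532 / 4.839×10^-5 = 4.660×10^6 Pa.

0.676 ksi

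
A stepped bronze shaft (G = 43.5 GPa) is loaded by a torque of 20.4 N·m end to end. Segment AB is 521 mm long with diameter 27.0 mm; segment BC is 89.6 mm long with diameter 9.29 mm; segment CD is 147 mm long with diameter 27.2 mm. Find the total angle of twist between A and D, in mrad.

63.4 mrad

J_AB = π(0.0270)⁴/32 = 5.22×10^-8 m⁴; J_BC = π(0.00929)⁴/32 = 7.31×10^-10 m⁴; J_CD = π(0.0272)⁴/32 = 5.37×10^-8 m⁴.
θ = (T/G)·Σ L_i/J_i = (20.40/43.5×10⁹)·(0.521/5.22×10^-8 + 0.0896/7.31×10^-10 + 0.147/5.37×10^-8) = 0.06343 rad.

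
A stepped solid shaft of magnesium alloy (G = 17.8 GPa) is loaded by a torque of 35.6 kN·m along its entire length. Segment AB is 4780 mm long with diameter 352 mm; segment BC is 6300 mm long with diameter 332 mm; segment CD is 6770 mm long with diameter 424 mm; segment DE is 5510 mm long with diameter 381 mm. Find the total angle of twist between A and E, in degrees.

1.52°

J_AB = π(0.352)⁴/32 = 1.51×10^-3 m⁴; J_BC = π(0.332)⁴/32 = 1.19×10^-3 m⁴; J_CD = π(0.424)⁴/32 = 3.17×10^-3 m⁴; J_DE = π(0.381)⁴/32 = 2.07×10^-3 m⁴.
θ = (T/G)·Σ L_i/J_i = (35600/17.8×10⁹)·(4.78/1.51×10^-3 + 6.30/1.19×10^-3 + 6.77/3.17×10^-3 + 5.51/2.07×10^-3) = 0.02650 rad.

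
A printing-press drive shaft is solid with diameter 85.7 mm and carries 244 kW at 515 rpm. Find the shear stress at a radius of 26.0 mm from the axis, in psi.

3220 psi

ω = 2π·515/60 = 53.93 rad/s, so T = P/ω = 244×10³ / 53.93 = 4524 N·m.
J = πd⁴/32 = π(0.0857)⁴/32 = 5.296×10^-6 m⁴.
Shear stress varies linearly with radius: τ = T·r/J = 4524 × 0.0260 / 5.296×10^-6 = 2.221×10^7 Pa.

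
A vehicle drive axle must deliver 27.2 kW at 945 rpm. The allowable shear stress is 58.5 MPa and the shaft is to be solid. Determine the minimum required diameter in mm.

ω = 2π·945/60 = 98.96 rad/s, so T = P/ω = 27.2×10³ / 98.96 = 274.9 N·m.
For a solid shaft τ_max = 16T/(πd³), so d = (16T/(π τ_allow))^(1/3) = (16·274.9/(π·5.85×10^7))^(1/3) = 0.02882 m.

28.8 mm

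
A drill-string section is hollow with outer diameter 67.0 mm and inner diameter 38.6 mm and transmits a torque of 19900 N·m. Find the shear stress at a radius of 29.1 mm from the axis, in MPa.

J = π(d_o⁴ − d_i⁴)/32 = π(0.0670⁴ − 0.0386⁴)/32 = 1.760×10^-6 m⁴.
Shear stress varies linearly with radius: τ = T·r/J = 19900 × 0.0291 / 1.760×10^-6 = 3.290×10^8 Pa.

329 MPa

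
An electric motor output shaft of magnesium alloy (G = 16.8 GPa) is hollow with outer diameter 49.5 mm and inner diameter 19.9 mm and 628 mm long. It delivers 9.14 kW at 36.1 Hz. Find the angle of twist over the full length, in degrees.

ω = 2π·36.1 = 226.8 rad/s, so T = P/ω = 9.14×10³ / 226.8 = 40.30 N·m.
J = π(d_o⁴ − d_i⁴)/32 = π(0.0495⁴ − 0.0199⁴)/32 = 5.740×10^-7 m⁴.
θ = T·L/(G·J) = 40.30 × 0.628 / (16.8×10⁹ × 5.740×10^-7) = 2.624×10^-3 rad.

0.150°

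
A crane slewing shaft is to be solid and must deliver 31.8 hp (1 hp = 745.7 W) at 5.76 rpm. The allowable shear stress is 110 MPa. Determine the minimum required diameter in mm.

ω = 2π·5.76/60 = 0.6032 rad/s, so T = P/ω = 31.8×745.7 / 0.6032 = 39310 N·m.
For a solid shaft τ_max = 16T/(πd³), so d = (16T/(π τ_allow))^(1/3) = (16·39310/(π·1.10×10^8))^(1/3) = 0.1221 m.

122 mm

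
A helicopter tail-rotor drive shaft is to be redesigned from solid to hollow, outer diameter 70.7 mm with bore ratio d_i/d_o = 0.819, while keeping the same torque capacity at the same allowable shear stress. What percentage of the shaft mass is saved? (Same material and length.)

Equal τ_max and T ⇒ the solid shaft needs d_s³ = d_o³(1−k⁴), so d_s = 70.7·(1−0.819⁴)^(1/3) = 57.93 mm.
Area ratio A_h/A_s = d_o²(1−k²)/d_s² = (1−k²)/(1−k⁴)^(2/3) = 0.4904.
Mass saving = 1 − 0.4904 = 51.0 %.

51.0 %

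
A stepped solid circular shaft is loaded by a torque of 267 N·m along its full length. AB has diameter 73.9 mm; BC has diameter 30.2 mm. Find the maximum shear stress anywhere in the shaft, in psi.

7160 psi

Under the same torque, τ_max = 16T/(πd³) is largest where d is smallest — segment BC (d = 30.2 mm).
τ_max = 16·267.0/(π·(0.0302)³) = 4.937×10^7 Pa.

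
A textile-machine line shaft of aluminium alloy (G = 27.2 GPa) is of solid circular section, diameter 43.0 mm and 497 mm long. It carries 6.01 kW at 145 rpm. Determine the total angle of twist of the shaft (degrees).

1.23°

ω = 2π·145/60 = 15.18 rad/s, so T = P/ω = 6.01×10³ / 15.18 = 395.8 N·m.
J = πd⁴/32 = π(0.0430)⁴/32 = 3.356×10^-7 m⁴.
θ = T·L/(G·J) = 395.8 × 0.497 / (27.2×10⁹ × 3.356×10^-7) = 0.02155 rad.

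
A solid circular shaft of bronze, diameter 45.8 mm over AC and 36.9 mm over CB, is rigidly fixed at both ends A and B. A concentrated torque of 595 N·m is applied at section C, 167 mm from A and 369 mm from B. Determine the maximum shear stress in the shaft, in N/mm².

Compatibility: T_A·a/J_AC = T_B·b/J_CB with T_A + T_B = T₀.
J_AC = 4.32×10^-7 m⁴, J_CB = 1.82×10^-7 m⁴, so T_A = T₀·(J_AC/a)/((J_AC/a)+(J_CB/b)) = 499.7 N·m, T_B = 95.29 N·m.
τ in each portion: τ_AC = 2.65×10^7 Pa, τ_CB = 9.66×10^6 Pa; maximum is in AC.
τ_max = T_AC·r/J = 499.7·0.0229/4.32×10^-7 = 2.649×10^7 Pa.

26.5 N/mm²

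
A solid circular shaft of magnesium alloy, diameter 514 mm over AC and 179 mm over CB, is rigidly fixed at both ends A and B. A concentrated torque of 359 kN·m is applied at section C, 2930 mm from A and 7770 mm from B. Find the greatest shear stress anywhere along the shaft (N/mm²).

Compatibility: T_A·a/J_AC = T_B·b/J_CB with T_A + T_B = T₀.
J_AC = 6.85×10^-3 m⁴, J_CB = 1.01×10^-4 m⁴, so T_A = T₀·(J_AC/a)/((J_AC/a)+(J_CB/b)) = 357000 N·m, T_B = 1980 N·m.
τ in each portion: τ_AC = 1.34×10^7 Pa, τ_CB = 1.76×10^6 Pa; maximum is in AC.
τ_max = T_AC·r/J = 357000·0.257/6.85×10^-3 = 1.339×10^7 Pa.

13.4 N/mm²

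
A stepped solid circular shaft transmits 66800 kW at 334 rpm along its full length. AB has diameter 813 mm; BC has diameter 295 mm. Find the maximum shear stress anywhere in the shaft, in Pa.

ω = 2π·334/60 = 34.98 rad/s, so T = P/ω = 66800×10³ / 34.98 = 1.910e6 N·m.
Under the same torque, τ_max = 16T/(πd³) is largest where d is smallest — segment BC (d = 295 mm).
τ_max = 16·1.910e6/(π·(0.295)³) = 3.789×10^8 Pa.

3.79e8 Pa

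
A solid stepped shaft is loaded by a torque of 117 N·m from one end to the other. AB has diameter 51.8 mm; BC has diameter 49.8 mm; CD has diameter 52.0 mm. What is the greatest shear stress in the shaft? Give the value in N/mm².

Under the same torque, τ_max = 16T/(πd³) is largest where d is smallest — segment BC (d = 49.8 mm).
τ_max = 16·117.0/(π·(0.0498)³) = 4.825×10^6 Pa.

4.82 N/mm²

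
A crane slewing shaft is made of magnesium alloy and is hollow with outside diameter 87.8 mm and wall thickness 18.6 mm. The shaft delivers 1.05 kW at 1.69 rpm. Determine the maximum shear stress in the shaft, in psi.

ω = 2π·1.69/60 = 0.1770 rad/s, so T = P/ω = 1.05×10³ / 0.1770 = 5933 N·m.
J = π(d_o⁴ − d_i⁴)/32 = π(0.0878⁴ − 0.0506⁴)/32 = 5.191×10^-6 m⁴.
τ_max = T·r/J = 5933 × 0.0439 / 5.191×10^-6 = 5.018×10^7 Pa.

7280 psi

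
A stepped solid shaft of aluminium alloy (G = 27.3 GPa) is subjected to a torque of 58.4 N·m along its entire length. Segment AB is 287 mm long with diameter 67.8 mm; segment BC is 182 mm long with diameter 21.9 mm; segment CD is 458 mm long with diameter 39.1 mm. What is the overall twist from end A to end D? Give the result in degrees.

J_AB = π(0.0678)⁴/32 = 2.07×10^-6 m⁴; J_BC = π(0.0219)⁴/32 = 2.26×10^-8 m⁴; J_CD = π(0.0391)⁴/32 = 2.29×10^-7 m⁴.
θ = (T/G)·Σ L_i/J_i = (58.40/27.3×10⁹)·(0.287/2.07×10^-6 + 0.182/2.26×10^-8 + 0.458/2.29×10^-7) = 0.02181 rad.

1.25°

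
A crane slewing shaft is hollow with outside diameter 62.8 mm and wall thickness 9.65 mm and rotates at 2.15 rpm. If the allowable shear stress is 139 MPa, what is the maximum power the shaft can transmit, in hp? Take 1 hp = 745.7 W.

J = π(d_o⁴ − d_i⁴)/32 = π(0.0628⁴ − 0.0435⁴)/32 = 1.175×10^-6 m⁴.
T_max = τ_allow·J/r = 1.39×10^8 × 1.175×10^-6 / 0.0314 = 5204 N·m.
ω = 2π·2.15/60 = 0.2251 rad/s, so P_max = T_max·ω = 1172 W.

1.57 hp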